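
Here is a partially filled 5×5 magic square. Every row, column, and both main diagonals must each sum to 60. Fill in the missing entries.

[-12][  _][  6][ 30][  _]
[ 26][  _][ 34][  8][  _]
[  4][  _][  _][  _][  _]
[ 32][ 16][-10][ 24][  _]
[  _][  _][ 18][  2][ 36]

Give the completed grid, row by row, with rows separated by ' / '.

-12 22 6 30 14 / 26 0 34 8 -8 / 4 28 12 -4 20 / 32 16 -10 24 -2 / 10 -6 18 2 36

The remaining cell in row 4 is (4,5) = 60 − 62 = -2.
Column 1 must total 60; the given cells sum to 50, so (5,1) = 10.
Using column 3: 6 + 34 + (-10) + 18 + ? → (3,3) = 60 − 48 = 12.
Column 4 must total 60; the given cells sum to 64, so (3,4) = -4.
Main diagonal needs 60; the known cells sum to 60, so (2,2) = 0.
Using anti-diagonal: 8 + 12 + 16 + 10 + ? → (1,5) = 60 − 46 = 14.
Row 1 needs 60; the known cells sum to 38, so (1,2) = 22.
Row 2 needs 60; the known cells sum to 68, so (2,5) = -8.
The remaining cell in row 5 is (5,2) = 60 − 66 = -6.
From column 2, 60 − (22 + 0 + 16 + (-6)) gives (3,2) = 28.
Column 5 needs 60; the known cells sum to 40, so (3,5) = 20.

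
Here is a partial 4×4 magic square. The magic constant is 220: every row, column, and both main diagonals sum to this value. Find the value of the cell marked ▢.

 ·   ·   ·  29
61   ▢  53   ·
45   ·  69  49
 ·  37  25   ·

The remaining cell in row 3 is (3,2) = 220 − 163 = 57.
Using column 3: 53 + 69 + 25 + ? → (1,3) = 220 − 147 = 73.
The remaining cell in anti-diagonal is (4,1) = 220 − 139 = 81.
Using row 4: 81 + 37 + 25 + ? → (4,4) = 220 − 143 = 77.
From column 1, 220 − (61 + 45 + 81) gives (1,1) = 33.
From column 4, 220 − (29 + 49 + 77) gives (2,4) = 65.
Main diagonal needs 220; the known cells sum to 179, so (2,2) = 41.

41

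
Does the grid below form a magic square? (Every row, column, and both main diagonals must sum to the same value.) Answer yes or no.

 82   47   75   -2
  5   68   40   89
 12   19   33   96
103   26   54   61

Row 1: 82 + 47 + 75 + (-2) = 202.
Row 2: 5 + 68 + 40 + 89 = 202.
Row 3: 12 + 19 + 33 + 96 = 160.
Row 4: 103 + 26 + 54 + 61 = 244.
Column 1: 82 + 5 + 12 + 103 = 202.
Column 2: 47 + 68 + 19 + 26 = 160.
Column 3: 75 + 40 + 33 + 54 = 202.
Column 4: -2 + 89 + 96 + 61 = 244.
Main diagonal: 82 + 68 + 33 + 61 = 244.
Anti-diagonal: -2 + 40 + 19 + 103 = 160.

No — column 1 sums to 202 but row 4 sums to 244.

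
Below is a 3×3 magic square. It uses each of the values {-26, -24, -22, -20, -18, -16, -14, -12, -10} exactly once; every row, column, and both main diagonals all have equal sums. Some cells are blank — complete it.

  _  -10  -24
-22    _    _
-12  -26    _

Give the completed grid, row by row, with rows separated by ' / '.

-20 -10 -24 / -22 -18 -14 / -12 -26 -16

The 9 entries sum to -162, so each line sums to -162/3 = -54.
Row 1 needs -54; the known cells sum to -34, so (1,1) = -20.
Row 3 must total -54; the given cells sum to -38, so (3,3) = -16.
Using column 2: -10 + (-26) + ? → (2,2) = -54 − (-36) = -18.
Column 3: -24 + (-16) + ? = -54, so (2,3) = -14.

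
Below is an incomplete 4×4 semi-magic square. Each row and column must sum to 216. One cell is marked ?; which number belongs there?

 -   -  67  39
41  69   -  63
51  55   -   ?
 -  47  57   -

61

Row 2: 41 + 69 + 63 + ? = 216, so (2,3) = 43.
From column 2, 216 − (69 + 55 + 47) gives (1,2) = 45.
Using column 3: 67 + 43 + 57 + ? → (3,3) = 216 − 167 = 49.
Using row 1: 45 + 67 + 39 + ? → (1,1) = 216 − 151 = 65.
The remaining cell in row 3 is (3,4) = 216 − 155 = 61.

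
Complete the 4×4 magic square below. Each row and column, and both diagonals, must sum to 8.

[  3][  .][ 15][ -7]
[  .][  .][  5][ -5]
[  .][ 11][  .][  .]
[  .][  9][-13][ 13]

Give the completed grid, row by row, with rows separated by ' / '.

Row 1 must total 8; the given cells sum to 11, so (1,2) = -3.
The remaining cell in row 4 is (4,1) = 8 − 9 = -1.
Using column 2: -3 + 11 + 9 + ? → (2,2) = 8 − 17 = -9.
The remaining cell in column 3 is (3,3) = 8 − 7 = 1.
Column 4 must total 8; the given cells sum to 1, so (3,4) = 7.
The remaining cell in row 2 is (2,1) = 8 − (-9) = 17.
Row 3 needs 8; the known cells sum to 19, so (3,1) = -11.

3 -3 15 -7 / 17 -9 5 -5 / -11 11 1 7 / -1 9 -13 13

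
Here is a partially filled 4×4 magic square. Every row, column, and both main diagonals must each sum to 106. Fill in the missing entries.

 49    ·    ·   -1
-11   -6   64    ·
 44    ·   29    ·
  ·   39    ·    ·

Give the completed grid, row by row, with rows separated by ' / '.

Row 2 must total 106; the given cells sum to 47, so (2,4) = 59.
Column 1 must total 106; the given cells sum to 82, so (4,1) = 24.
The remaining cell in main diagonal is (4,4) = 106 − 72 = 34.
Anti-diagonal must total 106; the given cells sum to 87, so (3,2) = 19.
Row 3 must total 106; the given cells sum to 92, so (3,4) = 14.
From row 4, 106 − (24 + 39 + 34) gives (4,3) = 9.
Column 2 needs 106; the known cells sum to 52, so (1,2) = 54.
Column 3 must total 106; the given cells sum to 102, so (1,3) = 4.

49 54 4 -1 / -11 -6 64 59 / 44 19 29 14 / 24 39 9 34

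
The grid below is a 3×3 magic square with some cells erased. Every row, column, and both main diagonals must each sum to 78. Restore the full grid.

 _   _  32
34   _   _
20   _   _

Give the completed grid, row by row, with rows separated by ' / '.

24 22 32 / 34 26 18 / 20 30 28

From column 1, 78 − (34 + 20) gives (1,1) = 24.
From anti-diagonal, 78 − (32 + 20) gives (2,2) = 26.
Using row 1: 24 + 32 + ? → (1,2) = 78 − 56 = 22.
The remaining cell in row 2 is (2,3) = 78 − 60 = 18.
Using column 2: 22 + 26 + ? → (3,2) = 78 − 48 = 30.
From column 3, 78 − (32 + 18) gives (3,3) = 28.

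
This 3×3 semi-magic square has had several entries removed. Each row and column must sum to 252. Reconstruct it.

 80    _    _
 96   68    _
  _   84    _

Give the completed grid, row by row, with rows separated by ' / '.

80 100 72 / 96 68 88 / 76 84 92

The remaining cell in row 2 is (2,3) = 252 − 164 = 88.
From column 1, 252 − (80 + 96) gives (3,1) = 76.
Column 2 needs 252; the known cells sum to 152, so (1,2) = 100.
The remaining cell in row 1 is (1,3) = 252 − 180 = 72.
Row 3 must total 252; the given cells sum to 160, so (3,3) = 92.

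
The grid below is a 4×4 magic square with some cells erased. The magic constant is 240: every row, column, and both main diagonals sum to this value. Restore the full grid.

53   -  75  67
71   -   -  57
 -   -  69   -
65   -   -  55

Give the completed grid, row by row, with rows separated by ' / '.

53 45 75 67 / 71 63 49 57 / 51 59 69 61 / 65 73 47 55

Using row 1: 53 + 75 + 67 + ? → (1,2) = 240 − 195 = 45.
Using column 1: 53 + 71 + 65 + ? → (3,1) = 240 − 189 = 51.
Column 4 needs 240; the known cells sum to 179, so (3,4) = 61.
Using main diagonal: 53 + 69 + 55 + ? → (2,2) = 240 − 177 = 63.
Row 2 must total 240; the given cells sum to 191, so (2,3) = 49.
Using row 3: 51 + 69 + 61 + ? → (3,2) = 240 − 181 = 59.
Column 2 needs 240; the known cells sum to 167, so (4,2) = 73.
Column 3 needs 240; the known cells sum to 193, so (4,3) = 47.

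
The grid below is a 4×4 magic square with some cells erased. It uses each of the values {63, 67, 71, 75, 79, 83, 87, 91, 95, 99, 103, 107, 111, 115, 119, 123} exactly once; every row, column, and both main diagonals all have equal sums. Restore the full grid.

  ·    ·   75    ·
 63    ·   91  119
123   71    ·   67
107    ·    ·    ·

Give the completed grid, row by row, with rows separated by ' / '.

The 16 entries sum to 1488, so each line sums to 1488/4 = 372.
Row 2 must total 372; the given cells sum to 273, so (2,2) = 99.
Row 3: 123 + 71 + 67 + ? = 372, so (3,3) = 111.
The remaining cell in column 1 is (1,1) = 372 − 293 = 79.
Column 3 must total 372; the given cells sum to 277, so (4,3) = 95.
From main diagonal, 372 − (79 + 99 + 111) gives (4,4) = 83.
Anti-diagonal: 91 + 71 + 107 + ? = 372, so (1,4) = 103.
The remaining cell in row 1 is (1,2) = 372 − 257 = 115.
Row 4 needs 372; the known cells sum to 285, so (4,2) = 87.

79 115 75 103 / 63 99 91 119 / 123 71 111 67 / 107 87 95 83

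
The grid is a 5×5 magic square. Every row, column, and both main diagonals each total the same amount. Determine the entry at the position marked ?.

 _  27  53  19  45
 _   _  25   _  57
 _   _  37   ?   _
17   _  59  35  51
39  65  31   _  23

63

Column 3 is complete and sums to 205; that is the magic constant.
The remaining cell in row 1 is (1,1) = 205 − 144 = 61.
Row 4 needs 205; the known cells sum to 162, so (4,2) = 43.
Row 5 must total 205; the given cells sum to 158, so (5,4) = 47.
From column 5, 205 − (45 + 57 + 51 + 23) gives (3,5) = 29.
Main diagonal must total 205; the given cells sum to 156, so (2,2) = 49.
Anti-diagonal: 45 + 37 + 43 + 39 + ? = 205, so (2,4) = 41.
From row 2, 205 − (49 + 25 + 41 + 57) gives (2,1) = 33.
From column 1, 205 − (61 + 33 + 17 + 39) gives (3,1) = 55.
Column 2 must total 205; the given cells sum to 184, so (3,2) = 21.
The remaining cell in column 4 is (3,4) = 205 − 142 = 63.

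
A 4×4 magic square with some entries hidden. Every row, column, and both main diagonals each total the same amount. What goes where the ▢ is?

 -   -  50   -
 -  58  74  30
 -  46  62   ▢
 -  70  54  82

42

Column 3 is complete and sums to 240; that is the magic constant.
Row 2 must total 240; the given cells sum to 162, so (2,1) = 78.
Using row 4: 70 + 54 + 82 + ? → (4,1) = 240 − 206 = 34.
Column 2 needs 240; the known cells sum to 174, so (1,2) = 66.
Main diagonal needs 240; the known cells sum to 202, so (1,1) = 38.
Anti-diagonal must total 240; the given cells sum to 154, so (1,4) = 86.
Column 1: 38 + 78 + 34 + ? = 240, so (3,1) = 90.
From column 4, 240 − (86 + 30 + 82) gives (3,4) = 42.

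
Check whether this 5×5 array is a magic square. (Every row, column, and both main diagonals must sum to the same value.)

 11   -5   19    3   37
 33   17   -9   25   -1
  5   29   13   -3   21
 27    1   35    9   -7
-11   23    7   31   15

Yes

Row 1: 11 + (-5) + 19 + 3 + 37 = 65.
Row 2: 33 + 17 + (-9) + 25 + (-1) = 65.
Row 3: 5 + 29 + 13 + (-3) + 21 = 65.
Row 4: 27 + 1 + 35 + 9 + (-7) = 65.
Row 5: -11 + 23 + 7 + 31 + 15 = 65.
Column 1: 11 + 33 + 5 + 27 + (-11) = 65.
Column 2: -5 + 17 + 29 + 1 + 23 = 65.
Column 3: 19 + (-9) + 13 + 35 + 7 = 65.
Column 4: 3 + 25 + (-3) + 9 + 31 = 65.
Column 5: 37 + (-1) + 21 + (-7) + 15 = 65.
Main diagonal: 11 + 17 + 13 + 9 + 15 = 65.
Anti-diagonal: 37 + 25 + 13 + 1 + (-11) = 65.
All lines sum to 65.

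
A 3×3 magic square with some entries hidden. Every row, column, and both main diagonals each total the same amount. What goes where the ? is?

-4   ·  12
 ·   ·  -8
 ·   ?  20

Column 3 is complete and sums to 24; that is the magic constant.
From row 1, 24 − (-4 + 12) gives (1,2) = 16.
From main diagonal, 24 − (-4 + 20) gives (2,2) = 8.
Using anti-diagonal: 12 + 8 + ? → (3,1) = 24 − 20 = 4.
Row 2: 8 + (-8) + ? = 24, so (2,1) = 24.
The remaining cell in row 3 is (3,2) = 24 − 24 = 0.

0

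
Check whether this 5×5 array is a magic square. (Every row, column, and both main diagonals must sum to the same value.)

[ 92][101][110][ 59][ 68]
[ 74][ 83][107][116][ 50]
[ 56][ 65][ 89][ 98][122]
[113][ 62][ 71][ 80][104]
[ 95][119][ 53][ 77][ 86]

Row 1: 92 + 101 + 110 + 59 + 68 = 430.
Row 2: 74 + 83 + 107 + 116 + 50 = 430.
Row 3: 56 + 65 + 89 + 98 + 122 = 430.
Row 4: 113 + 62 + 71 + 80 + 104 = 430.
Row 5: 95 + 119 + 53 + 77 + 86 = 430.
Column 1: 92 + 74 + 56 + 113 + 95 = 430.
Column 2: 101 + 83 + 65 + 62 + 119 = 430.
Column 3: 110 + 107 + 89 + 71 + 53 = 430.
Column 4: 59 + 116 + 98 + 80 + 77 = 430.
Column 5: 68 + 50 + 122 + 104 + 86 = 430.
Main diagonal: 92 + 83 + 89 + 80 + 86 = 430.
Anti-diagonal: 68 + 116 + 89 + 62 + 95 = 430.
All lines sum to 430.

Yes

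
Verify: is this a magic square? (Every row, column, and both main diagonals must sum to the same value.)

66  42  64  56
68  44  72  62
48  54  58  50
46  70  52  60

No — column 4 sums to 228 but row 2 sums to 246.

Row 1: 66 + 42 + 64 + 56 = 228.
Row 2: 68 + 44 + 72 + 62 = 246.
Row 3: 48 + 54 + 58 + 50 = 210.
Row 4: 46 + 70 + 52 + 60 = 228.
Column 1: 66 + 68 + 48 + 46 = 228.
Column 2: 42 + 44 + 54 + 70 = 210.
Column 3: 64 + 72 + 58 + 52 = 246.
Column 4: 56 + 62 + 50 + 60 = 228.
Main diagonal: 66 + 44 + 58 + 60 = 228.
Anti-diagonal: 56 + 72 + 54 + 46 = 228.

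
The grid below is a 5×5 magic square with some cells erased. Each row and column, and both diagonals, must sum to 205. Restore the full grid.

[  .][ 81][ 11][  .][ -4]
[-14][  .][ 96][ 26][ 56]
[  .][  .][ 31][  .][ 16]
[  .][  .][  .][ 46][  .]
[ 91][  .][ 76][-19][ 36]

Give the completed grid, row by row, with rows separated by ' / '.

Row 2 needs 205; the known cells sum to 164, so (2,2) = 41.
From row 5, 205 − (91 + 76 + (-19) + 36) gives (5,2) = 21.
Column 3 must total 205; the given cells sum to 214, so (4,3) = -9.
Column 5 needs 205; the known cells sum to 104, so (4,5) = 101.
Main diagonal: 41 + 31 + 46 + 36 + ? = 205, so (1,1) = 51.
Using anti-diagonal: -4 + 26 + 31 + 91 + ? → (4,2) = 205 − 144 = 61.
From row 1, 205 − (51 + 81 + 11 + (-4)) gives (1,4) = 66.
Row 4 needs 205; the known cells sum to 199, so (4,1) = 6.
Column 1 must total 205; the given cells sum to 134, so (3,1) = 71.
Using column 2: 81 + 41 + 61 + 21 + ? → (3,2) = 205 − 204 = 1.
Column 4 needs 205; the known cells sum to 119, so (3,4) = 86.

51 81 11 66 -4 / -14 41 96 26 56 / 71 1 31 86 16 / 6 61 -9 46 101 / 91 21 76 -19 36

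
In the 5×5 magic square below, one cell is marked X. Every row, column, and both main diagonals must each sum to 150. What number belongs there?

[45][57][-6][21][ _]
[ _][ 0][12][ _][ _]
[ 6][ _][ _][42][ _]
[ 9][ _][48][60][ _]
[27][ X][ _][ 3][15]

39

Using row 1: 45 + 57 + (-6) + 21 + ? → (1,5) = 150 − 117 = 33.
Column 1: 45 + 6 + 9 + 27 + ? = 150, so (2,1) = 63.
Using column 4: 21 + 42 + 60 + 3 + ? → (2,4) = 150 − 126 = 24.
The remaining cell in main diagonal is (3,3) = 150 − 120 = 30.
Anti-diagonal must total 150; the given cells sum to 114, so (4,2) = 36.
Row 2 must total 150; the given cells sum to 99, so (2,5) = 51.
Using row 4: 9 + 36 + 48 + 60 + ? → (4,5) = 150 − 153 = -3.
Column 3 must total 150; the given cells sum to 84, so (5,3) = 66.
Column 5 must total 150; the given cells sum to 96, so (3,5) = 54.
Row 3: 6 + 30 + 42 + 54 + ? = 150, so (3,2) = 18.
Row 5: 27 + 66 + 3 + 15 + ? = 150, so (5,2) = 39.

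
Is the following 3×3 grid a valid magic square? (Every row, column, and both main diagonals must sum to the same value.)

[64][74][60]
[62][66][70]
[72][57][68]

Row 1: 64 + 74 + 60 = 198.
Row 2: 62 + 66 + 70 = 198.
Row 3: 72 + 57 + 68 = 197.
Column 1: 64 + 62 + 72 = 198.
Column 2: 74 + 66 + 57 = 197.
Column 3: 60 + 70 + 68 = 198.
Main diagonal: 64 + 66 + 68 = 198.
Anti-diagonal: 60 + 66 + 72 = 198.

No — row 1 sums to 198 but column 2 sums to 197.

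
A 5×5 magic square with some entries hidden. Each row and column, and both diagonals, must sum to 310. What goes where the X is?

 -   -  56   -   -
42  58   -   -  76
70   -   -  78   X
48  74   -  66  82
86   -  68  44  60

Row 4: 48 + 74 + 66 + 82 + ? = 310, so (4,3) = 40.
Row 5 needs 310; the known cells sum to 258, so (5,2) = 52.
The remaining cell in column 1 is (1,1) = 310 − 246 = 64.
The remaining cell in main diagonal is (3,3) = 310 − 248 = 62.
Column 3 needs 310; the known cells sum to 226, so (2,3) = 84.
Row 2: 42 + 58 + 84 + 76 + ? = 310, so (2,4) = 50.
From column 4, 310 − (50 + 78 + 66 + 44) gives (1,4) = 72.
The remaining cell in anti-diagonal is (1,5) = 310 − 272 = 38.
Using row 1: 64 + 56 + 72 + 38 + ? → (1,2) = 310 − 230 = 80.
From column 2, 310 − (80 + 58 + 74 + 52) gives (3,2) = 46.
The remaining cell in column 5 is (3,5) = 310 − 256 = 54.

54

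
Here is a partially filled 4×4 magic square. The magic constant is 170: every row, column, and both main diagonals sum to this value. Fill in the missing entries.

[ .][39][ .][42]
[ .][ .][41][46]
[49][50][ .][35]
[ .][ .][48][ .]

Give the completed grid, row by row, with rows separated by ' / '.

Using row 3: 49 + 50 + 35 + ? → (3,3) = 170 − 134 = 36.
From column 3, 170 − (41 + 36 + 48) gives (1,3) = 45.
Using column 4: 42 + 46 + 35 + ? → (4,4) = 170 − 123 = 47.
Anti-diagonal needs 170; the known cells sum to 133, so (4,1) = 37.
From row 1, 170 − (39 + 45 + 42) gives (1,1) = 44.
Row 4 must total 170; the given cells sum to 132, so (4,2) = 38.
Column 1 needs 170; the known cells sum to 130, so (2,1) = 40.
Column 2 must total 170; the given cells sum to 127, so (2,2) = 43.

44 39 45 42 / 40 43 41 46 / 49 50 36 35 / 37 38 48 47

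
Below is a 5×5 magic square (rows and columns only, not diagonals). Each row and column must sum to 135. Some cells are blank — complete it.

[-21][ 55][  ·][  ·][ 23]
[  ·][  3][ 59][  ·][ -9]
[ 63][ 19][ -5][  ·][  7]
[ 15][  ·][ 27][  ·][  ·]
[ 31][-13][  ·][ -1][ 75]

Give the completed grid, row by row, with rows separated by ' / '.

-21 55 11 67 23 / 47 3 59 35 -9 / 63 19 -5 51 7 / 15 71 27 -17 39 / 31 -13 43 -1 75

Row 3 needs 135; the known cells sum to 84, so (3,4) = 51.
Row 5 needs 135; the known cells sum to 92, so (5,3) = 43.
The remaining cell in column 1 is (2,1) = 135 − 88 = 47.
From column 2, 135 − (55 + 3 + 19 + (-13)) gives (4,2) = 71.
Column 3 needs 135; the known cells sum to 124, so (1,3) = 11.
Using column 5: 23 + (-9) + 7 + 75 + ? → (4,5) = 135 − 96 = 39.
Row 1 needs 135; the known cells sum to 68, so (1,4) = 67.
Using row 2: 47 + 3 + 59 + (-9) + ? → (2,4) = 135 − 100 = 35.
Row 4 needs 135; the known cells sum to 152, so (4,4) = -17.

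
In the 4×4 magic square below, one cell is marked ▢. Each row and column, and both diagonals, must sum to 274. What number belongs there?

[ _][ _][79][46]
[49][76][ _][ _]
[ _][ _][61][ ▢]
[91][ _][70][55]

88

Row 4 must total 274; the given cells sum to 216, so (4,2) = 58.
Column 3 needs 274; the known cells sum to 210, so (2,3) = 64.
Main diagonal needs 274; the known cells sum to 192, so (1,1) = 82.
From anti-diagonal, 274 − (46 + 64 + 91) gives (3,2) = 73.
Row 1 must total 274; the given cells sum to 207, so (1,2) = 67.
Row 2: 49 + 76 + 64 + ? = 274, so (2,4) = 85.
Column 1 must total 274; the given cells sum to 222, so (3,1) = 52.
Using column 4: 46 + 85 + 55 + ? → (3,4) = 274 − 186 = 88.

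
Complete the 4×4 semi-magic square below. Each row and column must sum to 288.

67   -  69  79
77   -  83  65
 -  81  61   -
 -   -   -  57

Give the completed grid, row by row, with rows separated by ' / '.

67 73 69 79 / 77 63 83 65 / 59 81 61 87 / 85 71 75 57

Row 1 must total 288; the given cells sum to 215, so (1,2) = 73.
The remaining cell in row 2 is (2,2) = 288 − 225 = 63.
Column 2 must total 288; the given cells sum to 217, so (4,2) = 71.
The remaining cell in column 3 is (4,3) = 288 − 213 = 75.
Column 4: 79 + 65 + 57 + ? = 288, so (3,4) = 87.
Row 3: 81 + 61 + 87 + ? = 288, so (3,1) = 59.
Row 4 must total 288; the given cells sum to 203, so (4,1) = 85.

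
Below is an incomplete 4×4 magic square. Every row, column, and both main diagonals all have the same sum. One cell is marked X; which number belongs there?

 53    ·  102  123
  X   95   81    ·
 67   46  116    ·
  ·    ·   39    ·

Column 3 is complete and sums to 338; that is the magic constant.
Using row 1: 53 + 102 + 123 + ? → (1,2) = 338 − 278 = 60.
Row 3 must total 338; the given cells sum to 229, so (3,4) = 109.
Column 2 must total 338; the given cells sum to 201, so (4,2) = 137.
The remaining cell in main diagonal is (4,4) = 338 − 264 = 74.
The remaining cell in anti-diagonal is (4,1) = 338 − 250 = 88.
Using column 1: 53 + 67 + 88 + ? → (2,1) = 338 − 208 = 130.

130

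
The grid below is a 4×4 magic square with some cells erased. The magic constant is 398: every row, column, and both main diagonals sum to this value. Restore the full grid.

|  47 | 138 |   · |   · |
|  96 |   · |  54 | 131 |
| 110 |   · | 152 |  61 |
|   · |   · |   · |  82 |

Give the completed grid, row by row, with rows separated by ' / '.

47 138 89 124 / 96 117 54 131 / 110 75 152 61 / 145 68 103 82

Row 2 must total 398; the given cells sum to 281, so (2,2) = 117.
From row 3, 398 − (110 + 152 + 61) gives (3,2) = 75.
Using column 1: 47 + 96 + 110 + ? → (4,1) = 398 − 253 = 145.
Using column 2: 138 + 117 + 75 + ? → (4,2) = 398 − 330 = 68.
The remaining cell in column 4 is (1,4) = 398 − 274 = 124.
Row 1: 47 + 138 + 124 + ? = 398, so (1,3) = 89.
The remaining cell in row 4 is (4,3) = 398 − 295 = 103.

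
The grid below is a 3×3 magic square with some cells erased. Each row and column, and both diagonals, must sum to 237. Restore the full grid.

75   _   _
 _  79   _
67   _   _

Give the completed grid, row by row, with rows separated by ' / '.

75 71 91 / 95 79 63 / 67 87 83

The remaining cell in column 1 is (2,1) = 237 − 142 = 95.
Using main diagonal: 75 + 79 + ? → (3,3) = 237 − 154 = 83.
The remaining cell in anti-diagonal is (1,3) = 237 − 146 = 91.
From row 1, 237 − (75 + 91) gives (1,2) = 71.
Using row 2: 95 + 79 + ? → (2,3) = 237 − 174 = 63.
Using row 3: 67 + 83 + ? → (3,2) = 237 − 150 = 87.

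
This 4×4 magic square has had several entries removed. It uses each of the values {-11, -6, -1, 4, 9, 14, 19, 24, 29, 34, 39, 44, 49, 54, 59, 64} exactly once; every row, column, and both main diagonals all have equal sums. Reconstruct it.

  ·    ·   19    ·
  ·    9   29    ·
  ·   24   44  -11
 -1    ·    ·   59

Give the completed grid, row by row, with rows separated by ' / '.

-6 39 19 54 / 64 9 29 4 / 49 24 44 -11 / -1 34 14 59

The 16 entries sum to 424, so each line sums to 424/4 = 106.
The remaining cell in row 3 is (3,1) = 106 − 57 = 49.
Column 3 needs 106; the known cells sum to 92, so (4,3) = 14.
Main diagonal must total 106; the given cells sum to 112, so (1,1) = -6.
Using anti-diagonal: 29 + 24 + (-1) + ? → (1,4) = 106 − 52 = 54.
Using row 1: -6 + 19 + 54 + ? → (1,2) = 106 − 67 = 39.
The remaining cell in row 4 is (4,2) = 106 − 72 = 34.
Column 1 must total 106; the given cells sum to 42, so (2,1) = 64.
Column 4 needs 106; the known cells sum to 102, so (2,4) = 4.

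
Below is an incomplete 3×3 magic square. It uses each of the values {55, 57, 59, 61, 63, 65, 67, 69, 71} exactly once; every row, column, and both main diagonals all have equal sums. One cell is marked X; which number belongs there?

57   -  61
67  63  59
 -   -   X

The 9 entries sum to 567, so each line sums to 567/3 = 189.
Row 1 must total 189; the given cells sum to 118, so (1,2) = 71.
The remaining cell in column 1 is (3,1) = 189 − 124 = 65.
Column 2 must total 189; the given cells sum to 134, so (3,2) = 55.
Column 3 needs 189; the known cells sum to 120, so (3,3) = 69.

69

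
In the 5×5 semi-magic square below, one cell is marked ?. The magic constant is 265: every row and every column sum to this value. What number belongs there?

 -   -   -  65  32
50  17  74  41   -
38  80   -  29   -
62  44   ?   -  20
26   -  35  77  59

86

Row 2 must total 265; the given cells sum to 182, so (2,5) = 83.
From row 5, 265 − (26 + 35 + 77 + 59) gives (5,2) = 68.
Using column 1: 50 + 38 + 62 + 26 + ? → (1,1) = 265 − 176 = 89.
From column 2, 265 − (17 + 80 + 44 + 68) gives (1,2) = 56.
Column 4 must total 265; the given cells sum to 212, so (4,4) = 53.
From column 5, 265 − (32 + 83 + 20 + 59) gives (3,5) = 71.
Row 1: 89 + 56 + 65 + 32 + ? = 265, so (1,3) = 23.
Row 3 must total 265; the given cells sum to 218, so (3,3) = 47.
Row 4 must total 265; the given cells sum to 179, so (4,3) = 86.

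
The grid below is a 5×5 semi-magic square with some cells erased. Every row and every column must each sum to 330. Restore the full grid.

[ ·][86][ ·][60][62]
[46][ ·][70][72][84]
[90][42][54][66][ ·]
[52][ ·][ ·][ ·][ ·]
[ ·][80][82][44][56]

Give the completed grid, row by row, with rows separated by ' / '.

74 86 48 60 62 / 46 58 70 72 84 / 90 42 54 66 78 / 52 64 76 88 50 / 68 80 82 44 56

Using row 2: 46 + 70 + 72 + 84 + ? → (2,2) = 330 − 272 = 58.
Using row 3: 90 + 42 + 54 + 66 + ? → (3,5) = 330 − 252 = 78.
Row 5 must total 330; the given cells sum to 262, so (5,1) = 68.
Column 1: 46 + 90 + 52 + 68 + ? = 330, so (1,1) = 74.
Column 2: 86 + 58 + 42 + 80 + ? = 330, so (4,2) = 64.
The remaining cell in column 4 is (4,4) = 330 − 242 = 88.
Column 5 needs 330; the known cells sum to 280, so (4,5) = 50.
Row 1 needs 330; the known cells sum to 282, so (1,3) = 48.
The remaining cell in row 4 is (4,3) = 330 − 254 = 76.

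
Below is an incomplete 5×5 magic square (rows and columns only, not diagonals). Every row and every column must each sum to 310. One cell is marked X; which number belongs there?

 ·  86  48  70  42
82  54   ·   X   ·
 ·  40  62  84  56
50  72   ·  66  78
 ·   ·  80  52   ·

From row 1, 310 − (86 + 48 + 70 + 42) gives (1,1) = 64.
Using row 3: 40 + 62 + 84 + 56 + ? → (3,1) = 310 − 242 = 68.
Row 4 must total 310; the given cells sum to 266, so (4,3) = 44.
Column 1 must total 310; the given cells sum to 264, so (5,1) = 46.
From column 2, 310 − (86 + 54 + 40 + 72) gives (5,2) = 58.
Column 3: 48 + 62 + 44 + 80 + ? = 310, so (2,3) = 76.
The remaining cell in column 4 is (2,4) = 310 − 272 = 38.

38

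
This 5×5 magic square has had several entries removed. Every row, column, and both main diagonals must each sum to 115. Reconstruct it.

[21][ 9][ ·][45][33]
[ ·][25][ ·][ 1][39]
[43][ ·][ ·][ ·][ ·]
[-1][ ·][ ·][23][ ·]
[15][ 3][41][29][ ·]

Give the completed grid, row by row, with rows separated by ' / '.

Row 1 needs 115; the known cells sum to 108, so (1,3) = 7.
Using row 5: 15 + 3 + 41 + 29 + ? → (5,5) = 115 − 88 = 27.
Column 1: 21 + 43 + (-1) + 15 + ? = 115, so (2,1) = 37.
Column 4: 45 + 1 + 23 + 29 + ? = 115, so (3,4) = 17.
The remaining cell in main diagonal is (3,3) = 115 − 96 = 19.
From anti-diagonal, 115 − (33 + 1 + 19 + 15) gives (4,2) = 47.
From row 2, 115 − (37 + 25 + 1 + 39) gives (2,3) = 13.
Column 2 needs 115; the known cells sum to 84, so (3,2) = 31.
Column 3: 7 + 13 + 19 + 41 + ? = 115, so (4,3) = 35.
Row 3 must total 115; the given cells sum to 110, so (3,5) = 5.
Row 4: -1 + 47 + 35 + 23 + ? = 115, so (4,5) = 11.

21 9 7 45 33 / 37 25 13 1 39 / 43 31 19 17 5 / -1 47 35 23 11 / 15 3 41 29 27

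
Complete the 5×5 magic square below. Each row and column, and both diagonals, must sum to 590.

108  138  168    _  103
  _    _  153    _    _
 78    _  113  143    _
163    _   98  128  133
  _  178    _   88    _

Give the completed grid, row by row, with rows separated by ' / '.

From row 1, 590 − (108 + 138 + 168 + 103) gives (1,4) = 73.
From row 4, 590 − (163 + 98 + 128 + 133) gives (4,2) = 68.
The remaining cell in column 3 is (5,3) = 590 − 532 = 58.
From column 4, 590 − (73 + 143 + 128 + 88) gives (2,4) = 158.
Anti-diagonal: 103 + 158 + 113 + 68 + ? = 590, so (5,1) = 148.
Row 5 needs 590; the known cells sum to 472, so (5,5) = 118.
From column 1, 590 − (108 + 78 + 163 + 148) gives (2,1) = 93.
From main diagonal, 590 − (108 + 113 + 128 + 118) gives (2,2) = 123.
Row 2 must total 590; the given cells sum to 527, so (2,5) = 63.
The remaining cell in column 2 is (3,2) = 590 − 507 = 83.
Using column 5: 103 + 63 + 133 + 118 + ? → (3,5) = 590 − 417 = 173.

108 138 168 73 103 / 93 123 153 158 63 / 78 83 113 143 173 / 163 68 98 128 133 / 148 178 58 88 118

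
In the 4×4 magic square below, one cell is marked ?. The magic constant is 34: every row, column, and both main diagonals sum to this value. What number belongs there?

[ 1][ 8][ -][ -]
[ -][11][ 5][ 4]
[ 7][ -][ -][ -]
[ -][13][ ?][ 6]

3

The remaining cell in row 2 is (2,1) = 34 − 20 = 14.
The remaining cell in column 1 is (4,1) = 34 − 22 = 12.
Column 2: 8 + 11 + 13 + ? = 34, so (3,2) = 2.
Main diagonal must total 34; the given cells sum to 18, so (3,3) = 16.
Using anti-diagonal: 5 + 2 + 12 + ? → (1,4) = 34 − 19 = 15.
From row 1, 34 − (1 + 8 + 15) gives (1,3) = 10.
Row 3 needs 34; the known cells sum to 25, so (3,4) = 9.
From row 4, 34 − (12 + 13 + 6) gives (4,3) = 3.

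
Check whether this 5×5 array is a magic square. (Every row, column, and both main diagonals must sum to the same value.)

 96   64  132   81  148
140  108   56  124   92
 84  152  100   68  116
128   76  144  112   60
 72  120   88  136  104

Row 1: 96 + 64 + 132 + 81 + 148 = 521.
Row 2: 140 + 108 + 56 + 124 + 92 = 520.
Row 3: 84 + 152 + 100 + 68 + 116 = 520.
Row 4: 128 + 76 + 144 + 112 + 60 = 520.
Row 5: 72 + 120 + 88 + 136 + 104 = 520.
Column 1: 96 + 140 + 84 + 128 + 72 = 520.
Column 2: 64 + 108 + 152 + 76 + 120 = 520.
Column 3: 132 + 56 + 100 + 144 + 88 = 520.
Column 4: 81 + 124 + 68 + 112 + 136 = 521.
Column 5: 148 + 92 + 116 + 60 + 104 = 520.
Main diagonal: 96 + 108 + 100 + 112 + 104 = 520.
Anti-diagonal: 148 + 124 + 100 + 76 + 72 = 520.

No — row 2 sums to 520 but row 1 sums to 521.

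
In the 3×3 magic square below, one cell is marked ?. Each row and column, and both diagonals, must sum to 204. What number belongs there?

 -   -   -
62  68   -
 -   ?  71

The remaining cell in row 2 is (2,3) = 204 − 130 = 74.
The remaining cell in column 3 is (1,3) = 204 − 145 = 59.
Main diagonal: 68 + 71 + ? = 204, so (1,1) = 65.
Anti-diagonal: 59 + 68 + ? = 204, so (3,1) = 77.
Row 1: 65 + 59 + ? = 204, so (1,2) = 80.
Using row 3: 77 + 71 + ? → (3,2) = 204 − 148 = 56.

56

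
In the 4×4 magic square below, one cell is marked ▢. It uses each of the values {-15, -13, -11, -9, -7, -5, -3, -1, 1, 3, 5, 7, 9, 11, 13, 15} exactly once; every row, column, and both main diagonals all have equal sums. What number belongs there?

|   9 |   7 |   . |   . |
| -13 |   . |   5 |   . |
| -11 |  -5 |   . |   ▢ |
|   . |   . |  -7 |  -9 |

13

The 16 entries sum to 0, so each line sums to 0/4 = 0.
Column 1: 9 + (-13) + (-11) + ? = 0, so (4,1) = 15.
The remaining cell in anti-diagonal is (1,4) = 0 − 15 = -15.
Row 1: 9 + 7 + (-15) + ? = 0, so (1,3) = -1.
The remaining cell in row 4 is (4,2) = 0 − (-1) = 1.
Column 2: 7 + (-5) + 1 + ? = 0, so (2,2) = -3.
Column 3 needs 0; the known cells sum to -3, so (3,3) = 3.
Row 2: -13 + (-3) + 5 + ? = 0, so (2,4) = 11.
From row 3, 0 − (-11 + (-5) + 3) gives (3,4) = 13.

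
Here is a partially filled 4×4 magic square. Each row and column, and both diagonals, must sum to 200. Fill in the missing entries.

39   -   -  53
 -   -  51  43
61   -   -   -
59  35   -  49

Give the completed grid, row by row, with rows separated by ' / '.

39 63 45 53 / 41 65 51 43 / 61 37 47 55 / 59 35 57 49

Row 4 must total 200; the given cells sum to 143, so (4,3) = 57.
Column 1 needs 200; the known cells sum to 159, so (2,1) = 41.
Column 4 needs 200; the known cells sum to 145, so (3,4) = 55.
From anti-diagonal, 200 − (53 + 51 + 59) gives (3,2) = 37.
The remaining cell in row 2 is (2,2) = 200 − 135 = 65.
Row 3 must total 200; the given cells sum to 153, so (3,3) = 47.
Using column 2: 65 + 37 + 35 + ? → (1,2) = 200 − 137 = 63.
Column 3 needs 200; the known cells sum to 155, so (1,3) = 45.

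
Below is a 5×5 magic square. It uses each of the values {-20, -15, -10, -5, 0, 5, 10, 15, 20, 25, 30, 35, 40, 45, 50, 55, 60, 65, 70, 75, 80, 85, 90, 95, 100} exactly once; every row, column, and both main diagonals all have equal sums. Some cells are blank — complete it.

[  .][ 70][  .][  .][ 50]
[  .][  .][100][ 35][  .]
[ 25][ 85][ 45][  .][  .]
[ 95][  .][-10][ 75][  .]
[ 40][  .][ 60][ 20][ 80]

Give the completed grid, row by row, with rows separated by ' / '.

-15 70 5 90 50 / 55 15 100 35 -5 / 25 85 45 -20 65 / 95 30 -10 75 10 / 40 0 60 20 80

The 25 entries sum to 1000, so each line sums to 1000/5 = 200.
The remaining cell in row 5 is (5,2) = 200 − 200 = 0.
Column 3: 100 + 45 + (-10) + 60 + ? = 200, so (1,3) = 5.
Using anti-diagonal: 50 + 35 + 45 + 40 + ? → (4,2) = 200 − 170 = 30.
The remaining cell in row 4 is (4,5) = 200 − 190 = 10.
From column 2, 200 − (70 + 85 + 30 + 0) gives (2,2) = 15.
Main diagonal must total 200; the given cells sum to 215, so (1,1) = -15.
The remaining cell in row 1 is (1,4) = 200 − 110 = 90.
Using column 1: -15 + 25 + 95 + 40 + ? → (2,1) = 200 − 145 = 55.
Column 4: 90 + 35 + 75 + 20 + ? = 200, so (3,4) = -20.
Using row 2: 55 + 15 + 100 + 35 + ? → (2,5) = 200 − 205 = -5.
Row 3 needs 200; the known cells sum to 135, so (3,5) = 65.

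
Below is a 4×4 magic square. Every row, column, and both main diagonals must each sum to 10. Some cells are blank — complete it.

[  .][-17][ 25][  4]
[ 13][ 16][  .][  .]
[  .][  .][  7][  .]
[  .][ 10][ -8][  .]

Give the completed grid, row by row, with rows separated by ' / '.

-2 -17 25 4 / 13 16 -14 -5 / -20 1 7 22 / 19 10 -8 -11

The remaining cell in row 1 is (1,1) = 10 − 12 = -2.
Column 2: -17 + 16 + 10 + ? = 10, so (3,2) = 1.
The remaining cell in column 3 is (2,3) = 10 − 24 = -14.
Main diagonal needs 10; the known cells sum to 21, so (4,4) = -11.
From anti-diagonal, 10 − (4 + (-14) + 1) gives (4,1) = 19.
Row 2: 13 + 16 + (-14) + ? = 10, so (2,4) = -5.
Using column 1: -2 + 13 + 19 + ? → (3,1) = 10 − 30 = -20.
Column 4 must total 10; the given cells sum to -12, so (3,4) = 22.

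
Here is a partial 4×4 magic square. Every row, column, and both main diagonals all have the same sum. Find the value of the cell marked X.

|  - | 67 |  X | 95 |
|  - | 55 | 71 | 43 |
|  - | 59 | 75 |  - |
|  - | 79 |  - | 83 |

51

Column 2 is complete and sums to 260; that is the magic constant.
The remaining cell in row 2 is (2,1) = 260 − 169 = 91.
The remaining cell in column 4 is (3,4) = 260 − 221 = 39.
From main diagonal, 260 − (55 + 75 + 83) gives (1,1) = 47.
The remaining cell in anti-diagonal is (4,1) = 260 − 225 = 35.
From row 1, 260 − (47 + 67 + 95) gives (1,3) = 51.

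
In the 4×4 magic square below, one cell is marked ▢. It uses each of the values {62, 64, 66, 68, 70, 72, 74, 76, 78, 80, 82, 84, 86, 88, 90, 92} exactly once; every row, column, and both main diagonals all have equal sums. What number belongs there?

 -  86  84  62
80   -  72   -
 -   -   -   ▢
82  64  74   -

The 16 entries sum to 1232, so each line sums to 1232/4 = 308.
Row 1 needs 308; the known cells sum to 232, so (1,1) = 76.
The remaining cell in row 4 is (4,4) = 308 − 220 = 88.
Column 1 needs 308; the known cells sum to 238, so (3,1) = 70.
Column 3: 84 + 72 + 74 + ? = 308, so (3,3) = 78.
Main diagonal must total 308; the given cells sum to 242, so (2,2) = 66.
Anti-diagonal must total 308; the given cells sum to 216, so (3,2) = 92.
Using row 2: 80 + 66 + 72 + ? → (2,4) = 308 − 218 = 90.
Row 3: 70 + 92 + 78 + ? = 308, so (3,4) = 68.

68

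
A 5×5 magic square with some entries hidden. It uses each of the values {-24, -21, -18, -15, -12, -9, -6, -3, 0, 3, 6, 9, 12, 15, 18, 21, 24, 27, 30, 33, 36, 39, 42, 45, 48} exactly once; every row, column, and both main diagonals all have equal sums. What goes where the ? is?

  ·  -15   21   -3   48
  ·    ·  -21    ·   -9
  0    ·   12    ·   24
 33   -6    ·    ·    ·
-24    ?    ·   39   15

The 25 entries sum to 300, so each line sums to 300/5 = 60.
Row 1 needs 60; the known cells sum to 51, so (1,1) = 9.
Column 1: 9 + 0 + 33 + (-24) + ? = 60, so (2,1) = 42.
Column 5: 48 + (-9) + 24 + 15 + ? = 60, so (4,5) = -18.
Anti-diagonal needs 60; the known cells sum to 30, so (2,4) = 30.
The remaining cell in row 2 is (2,2) = 60 − 42 = 18.
Main diagonal: 9 + 18 + 12 + 15 + ? = 60, so (4,4) = 6.
The remaining cell in row 4 is (4,3) = 60 − 15 = 45.
Using column 3: 21 + (-21) + 12 + 45 + ? → (5,3) = 60 − 57 = 3.
Column 4 needs 60; the known cells sum to 72, so (3,4) = -12.
From row 3, 60 − (0 + 12 + (-12) + 24) gives (3,2) = 36.
The remaining cell in row 5 is (5,2) = 60 − 33 = 27.

27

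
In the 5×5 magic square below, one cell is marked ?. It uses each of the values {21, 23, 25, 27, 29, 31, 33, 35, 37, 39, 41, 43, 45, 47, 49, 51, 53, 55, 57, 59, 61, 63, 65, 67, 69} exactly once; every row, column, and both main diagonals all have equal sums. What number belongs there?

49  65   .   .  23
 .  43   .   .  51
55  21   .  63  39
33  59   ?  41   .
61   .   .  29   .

The 25 entries sum to 1125, so each line sums to 1125/5 = 225.
Row 3 needs 225; the known cells sum to 178, so (3,3) = 47.
Using column 1: 49 + 55 + 33 + 61 + ? → (2,1) = 225 − 198 = 27.
The remaining cell in column 2 is (5,2) = 225 − 188 = 37.
The remaining cell in main diagonal is (5,5) = 225 − 180 = 45.
Anti-diagonal needs 225; the known cells sum to 190, so (2,4) = 35.
Row 2 must total 225; the given cells sum to 156, so (2,3) = 69.
The remaining cell in row 5 is (5,3) = 225 − 172 = 53.
Using column 4: 35 + 63 + 41 + 29 + ? → (1,4) = 225 − 168 = 57.
Column 5: 23 + 51 + 39 + 45 + ? = 225, so (4,5) = 67.
Row 1: 49 + 65 + 57 + 23 + ? = 225, so (1,3) = 31.
Row 4: 33 + 59 + 41 + 67 + ? = 225, so (4,3) = 25.

25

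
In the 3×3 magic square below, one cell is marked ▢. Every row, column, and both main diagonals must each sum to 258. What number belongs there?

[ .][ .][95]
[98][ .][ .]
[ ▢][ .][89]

77

Column 3 needs 258; the known cells sum to 184, so (2,3) = 74.
Row 2 needs 258; the known cells sum to 172, so (2,2) = 86.
From main diagonal, 258 − (86 + 89) gives (1,1) = 83.
The remaining cell in anti-diagonal is (3,1) = 258 − 181 = 77.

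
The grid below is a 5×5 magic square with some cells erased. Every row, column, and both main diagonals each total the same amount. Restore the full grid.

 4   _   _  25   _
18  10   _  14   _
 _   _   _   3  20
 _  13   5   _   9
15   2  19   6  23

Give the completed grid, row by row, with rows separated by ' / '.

Row 5 is already complete: 15 + 2 + 19 + 6 + 23 = 65, so that is the magic constant.
Using column 4: 25 + 14 + 3 + 6 + ? → (4,4) = 65 − 48 = 17.
Using main diagonal: 4 + 10 + 17 + 23 + ? → (3,3) = 65 − 54 = 11.
Using anti-diagonal: 14 + 11 + 13 + 15 + ? → (1,5) = 65 − 53 = 12.
Row 4 needs 65; the known cells sum to 44, so (4,1) = 21.
Column 1 must total 65; the given cells sum to 58, so (3,1) = 7.
From column 5, 65 − (12 + 20 + 9 + 23) gives (2,5) = 1.
Using row 2: 18 + 10 + 14 + 1 + ? → (2,3) = 65 − 43 = 22.
Row 3: 7 + 11 + 3 + 20 + ? = 65, so (3,2) = 24.
The remaining cell in column 2 is (1,2) = 65 − 49 = 16.
Column 3: 22 + 11 + 5 + 19 + ? = 65, so (1,3) = 8.

4 16 8 25 12 / 18 10 22 14 1 / 7 24 11 3 20 / 21 13 5 17 9 / 15 2 19 6 23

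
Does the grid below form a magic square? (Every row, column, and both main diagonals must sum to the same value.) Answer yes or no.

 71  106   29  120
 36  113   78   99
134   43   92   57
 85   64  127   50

Row 1: 71 + 106 + 29 + 120 = 326.
Row 2: 36 + 113 + 78 + 99 = 326.
Row 3: 134 + 43 + 92 + 57 = 326.
Row 4: 85 + 64 + 127 + 50 = 326.
Column 1: 71 + 36 + 134 + 85 = 326.
Column 2: 106 + 113 + 43 + 64 = 326.
Column 3: 29 + 78 + 92 + 127 = 326.
Column 4: 120 + 99 + 57 + 50 = 326.
Main diagonal: 71 + 113 + 92 + 50 = 326.
Anti-diagonal: 120 + 78 + 43 + 85 = 326.
All lines sum to 326.

Yes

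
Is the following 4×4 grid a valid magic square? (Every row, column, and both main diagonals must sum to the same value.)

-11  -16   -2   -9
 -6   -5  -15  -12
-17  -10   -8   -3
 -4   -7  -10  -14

Row 1: -11 + (-16) + (-2) + (-9) = -38.
Row 2: -6 + (-5) + (-15) + (-12) = -38.
Row 3: -17 + (-10) + (-8) + (-3) = -38.
Row 4: -4 + (-7) + (-10) + (-14) = -35.
Column 1: -11 + (-6) + (-17) + (-4) = -38.
Column 2: -16 + (-5) + (-10) + (-7) = -38.
Column 3: -2 + (-15) + (-8) + (-10) = -35.
Column 4: -9 + (-12) + (-3) + (-14) = -38.
Main diagonal: -11 + (-5) + (-8) + (-14) = -38.
Anti-diagonal: -9 + (-15) + (-10) + (-4) = -38.

No — anti-diagonal sums to -38 but column 3 sums to -35.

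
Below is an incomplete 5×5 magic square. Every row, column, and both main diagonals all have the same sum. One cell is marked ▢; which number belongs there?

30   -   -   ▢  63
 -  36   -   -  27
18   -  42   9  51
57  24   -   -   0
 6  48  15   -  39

Column 5 is complete and sums to 180; that is the magic constant.
Row 3 needs 180; the known cells sum to 120, so (3,2) = 60.
The remaining cell in row 5 is (5,4) = 180 − 108 = 72.
Column 1 needs 180; the known cells sum to 111, so (2,1) = 69.
From column 2, 180 − (36 + 60 + 24 + 48) gives (1,2) = 12.
Main diagonal needs 180; the known cells sum to 147, so (4,4) = 33.
The remaining cell in anti-diagonal is (2,4) = 180 − 135 = 45.
The remaining cell in row 2 is (2,3) = 180 − 177 = 3.
From row 4, 180 − (57 + 24 + 33 + 0) gives (4,3) = 66.
The remaining cell in column 3 is (1,3) = 180 − 126 = 54.
From column 4, 180 − (45 + 9 + 33 + 72) gives (1,4) = 21.

21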